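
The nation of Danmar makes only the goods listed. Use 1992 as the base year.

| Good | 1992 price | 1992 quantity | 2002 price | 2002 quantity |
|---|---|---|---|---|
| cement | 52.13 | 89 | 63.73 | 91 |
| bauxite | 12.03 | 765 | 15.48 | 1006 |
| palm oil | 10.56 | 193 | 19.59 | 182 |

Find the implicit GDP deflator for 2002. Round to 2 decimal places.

132.87

Nominal GDP 2002 = 63.73·91 + 15.48·1006 + 19.59·182 = 24937.69.
Real GDP 2002 (at 1992 prices) = 52.13·91 + 12.03·1006 + 10.56·182 = 18767.93.
Deflator = Nominal/Real × 100 = 24937.69/18767.93 × 100 = 132.874.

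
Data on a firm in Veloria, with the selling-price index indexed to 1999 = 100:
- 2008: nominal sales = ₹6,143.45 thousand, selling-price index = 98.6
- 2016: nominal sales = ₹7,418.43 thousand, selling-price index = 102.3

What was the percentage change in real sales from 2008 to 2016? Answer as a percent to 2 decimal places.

16.39%

Real sales 2008 = 6143.45 / 0.986 = 6230.68.
Real sales 2016 = 7418.43 / 1.023 = 7251.64.
Real growth = 7251.64 / 6230.68 − 1 = 0.1639.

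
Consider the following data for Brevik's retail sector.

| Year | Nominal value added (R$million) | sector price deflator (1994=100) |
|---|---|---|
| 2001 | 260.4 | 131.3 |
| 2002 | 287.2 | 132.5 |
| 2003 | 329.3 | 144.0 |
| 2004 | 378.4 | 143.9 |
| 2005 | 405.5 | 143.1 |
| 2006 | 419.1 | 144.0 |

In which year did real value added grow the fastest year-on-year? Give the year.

2004

2002: real = 287.2/1.325 = 216.75; growth vs 2001 (198.32) = 9.29%.
2003: real = 329.3/1.440 = 228.68; growth vs 2002 (216.75) = 5.50%.
2004: real = 378.4/1.439 = 262.96; growth vs 2003 (228.68) = 14.99%.
2005: real = 405.5/1.431 = 283.37; growth vs 2004 (262.96) = 7.76%.
2006: real = 419.1/1.440 = 291.04; growth vs 2005 (283.37) = 2.71%.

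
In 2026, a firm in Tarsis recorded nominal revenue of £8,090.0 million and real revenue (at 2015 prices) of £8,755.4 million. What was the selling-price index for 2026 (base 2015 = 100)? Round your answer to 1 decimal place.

selling-price index = (Nominal / Real) × 100 = 8090.0 / 8755.4 × 100 = 92.40.

92.4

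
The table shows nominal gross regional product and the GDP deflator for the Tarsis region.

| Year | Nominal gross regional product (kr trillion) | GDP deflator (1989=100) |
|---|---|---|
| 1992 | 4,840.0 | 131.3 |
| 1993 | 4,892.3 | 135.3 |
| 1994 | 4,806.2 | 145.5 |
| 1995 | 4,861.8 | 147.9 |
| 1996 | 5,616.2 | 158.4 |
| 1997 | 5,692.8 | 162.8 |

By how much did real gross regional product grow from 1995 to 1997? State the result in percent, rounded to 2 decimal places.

Real gross regional product 1995 = 4861.8/1.479 = 3287.22.
Real gross regional product 1997 = 5692.8/1.628 = 3496.81.
Change = 3496.81/3287.22 − 1 = 0.0638.

6.38%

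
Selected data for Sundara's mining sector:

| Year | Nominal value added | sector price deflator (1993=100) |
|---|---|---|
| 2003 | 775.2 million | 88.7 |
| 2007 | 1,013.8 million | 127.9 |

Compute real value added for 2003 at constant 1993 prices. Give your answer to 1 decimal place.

874.0 million

Real value added = Nominal / (sector price deflator/100) = 775.2 / 0.887 = 873.96.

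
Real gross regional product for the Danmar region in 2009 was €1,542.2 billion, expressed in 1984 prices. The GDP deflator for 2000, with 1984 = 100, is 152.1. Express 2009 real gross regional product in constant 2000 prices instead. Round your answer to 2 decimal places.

€2,345.69 billion

Real gross regional product in 2000 prices = Real gross regional product in 1984 prices × (P_2000/P_1984) = 1542.2 × 1.521 = 2345.69.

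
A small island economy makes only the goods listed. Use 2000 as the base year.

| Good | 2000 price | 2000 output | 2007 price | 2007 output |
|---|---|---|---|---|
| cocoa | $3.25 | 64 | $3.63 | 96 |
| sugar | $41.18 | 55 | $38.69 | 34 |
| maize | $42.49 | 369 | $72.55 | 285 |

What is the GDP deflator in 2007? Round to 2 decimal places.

161.63

Nominal GDP 2007 = 3.63·96 + 38.69·34 + 72.55·285 = 22340.69.
Real GDP 2007 (at 2000 prices) = 3.25·96 + 41.18·34 + 42.49·285 = 13821.77.
Deflator = Nominal/Real × 100 = 22340.69/13821.77 × 100 = 161.634.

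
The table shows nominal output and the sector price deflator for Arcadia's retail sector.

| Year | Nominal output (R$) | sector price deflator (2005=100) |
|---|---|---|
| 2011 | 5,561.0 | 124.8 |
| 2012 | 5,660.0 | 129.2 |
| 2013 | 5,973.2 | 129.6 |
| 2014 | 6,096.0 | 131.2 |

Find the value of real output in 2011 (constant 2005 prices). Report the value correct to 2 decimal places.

R$4,455.93

Real output 2011 = 5561.0 / 1.248 = 4455.93.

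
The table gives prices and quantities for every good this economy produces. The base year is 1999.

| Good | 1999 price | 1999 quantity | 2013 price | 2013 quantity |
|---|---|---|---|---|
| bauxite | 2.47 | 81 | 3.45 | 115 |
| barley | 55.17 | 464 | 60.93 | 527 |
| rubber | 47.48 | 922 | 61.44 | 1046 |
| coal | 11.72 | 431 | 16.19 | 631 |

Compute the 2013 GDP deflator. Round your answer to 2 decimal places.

Nominal GDP 2013 = 3.45·115 + 60.93·527 + 61.44·1046 + 16.19·631 = 106988.99.
Real GDP 2013 (at 1999 prices) = 2.47·115 + 55.17·527 + 47.48·1046 + 11.72·631 = 86418.04.
Deflator = Nominal/Real × 100 = 106988.99/86418.04 × 100 = 123.804.

123.80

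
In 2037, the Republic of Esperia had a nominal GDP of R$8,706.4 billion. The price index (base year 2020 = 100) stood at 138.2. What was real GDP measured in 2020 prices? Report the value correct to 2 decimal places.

R$6,299.86 billion

Real GDP = Nominal / (price index/100) = 8706.4 / 1.382 = 6299.86.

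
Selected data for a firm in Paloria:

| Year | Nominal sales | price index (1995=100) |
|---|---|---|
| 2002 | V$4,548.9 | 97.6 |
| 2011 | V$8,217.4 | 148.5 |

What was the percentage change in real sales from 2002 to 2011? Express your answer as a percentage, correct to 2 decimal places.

Real sales 2002 = 4548.9 / 0.976 = 4660.76.
Real sales 2011 = 8217.4 / 1.485 = 5533.60.
Real growth = 5533.60 / 4660.76 − 1 = 0.1873.

18.73%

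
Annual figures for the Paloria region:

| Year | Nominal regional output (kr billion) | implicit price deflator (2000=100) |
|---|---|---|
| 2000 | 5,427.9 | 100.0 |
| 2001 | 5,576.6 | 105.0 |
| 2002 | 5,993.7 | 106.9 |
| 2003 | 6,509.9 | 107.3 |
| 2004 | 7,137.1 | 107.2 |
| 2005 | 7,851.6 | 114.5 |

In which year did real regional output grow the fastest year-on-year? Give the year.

2004

2001: real = 5576.6/1.050 = 5311.05; growth vs 2000 (5427.90) = -2.15%.
2002: real = 5993.7/1.069 = 5606.83; growth vs 2001 (5311.05) = 5.57%.
2003: real = 6509.9/1.073 = 6067.01; growth vs 2002 (5606.83) = 8.21%.
2004: real = 7137.1/1.072 = 6657.74; growth vs 2003 (6067.01) = 9.74%.
2005: real = 7851.6/1.145 = 6857.29; growth vs 2004 (6657.74) = 3.00%.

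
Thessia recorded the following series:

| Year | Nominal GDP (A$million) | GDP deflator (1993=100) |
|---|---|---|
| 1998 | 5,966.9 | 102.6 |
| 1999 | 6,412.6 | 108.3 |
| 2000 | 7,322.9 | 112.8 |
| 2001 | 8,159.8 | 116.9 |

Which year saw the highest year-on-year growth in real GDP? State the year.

2000

1999: real = 6412.6/1.083 = 5921.14; growth vs 1998 (5815.69) = 1.81%.
2000: real = 7322.9/1.128 = 6491.93; growth vs 1999 (5921.14) = 9.64%.
2001: real = 8159.8/1.169 = 6980.15; growth vs 2000 (6491.93) = 7.52%.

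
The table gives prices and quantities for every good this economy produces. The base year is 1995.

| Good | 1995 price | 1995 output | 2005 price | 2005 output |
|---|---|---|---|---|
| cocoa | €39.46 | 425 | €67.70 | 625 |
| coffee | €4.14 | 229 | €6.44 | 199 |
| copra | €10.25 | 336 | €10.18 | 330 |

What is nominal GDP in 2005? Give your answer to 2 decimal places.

€46953.46

Nominal GDP 2005 = Σ (p_2005 × q_2005) = 67.70·625 + 6.44·199 + 10.18·330 = 46953.46.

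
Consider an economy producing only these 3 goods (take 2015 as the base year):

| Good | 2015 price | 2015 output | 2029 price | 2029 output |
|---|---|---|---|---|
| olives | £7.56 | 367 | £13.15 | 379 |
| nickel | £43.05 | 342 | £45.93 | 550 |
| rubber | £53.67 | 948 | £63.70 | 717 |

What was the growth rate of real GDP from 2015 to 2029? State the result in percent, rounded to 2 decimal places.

-4.90%

Real GDP 2015 = Nominal GDP 2015 = 7.56·367 + 43.05·342 + 53.67·948 = 68376.78.
Real GDP 2029 (at 2015 prices) = 7.56·379 + 43.05·550 + 53.67·717 = 65024.13.
Real growth = 65024.13/68376.78 − 1 = -0.0490.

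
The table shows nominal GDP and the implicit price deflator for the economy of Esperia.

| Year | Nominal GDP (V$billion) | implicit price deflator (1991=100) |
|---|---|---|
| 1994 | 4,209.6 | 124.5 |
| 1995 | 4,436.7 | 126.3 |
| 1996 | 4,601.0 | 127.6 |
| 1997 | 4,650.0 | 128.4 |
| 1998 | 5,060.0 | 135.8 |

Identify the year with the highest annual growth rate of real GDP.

1995: real = 4436.7/1.263 = 3512.83; growth vs 1994 (3381.20) = 3.89%.
1996: real = 4601.0/1.276 = 3605.80; growth vs 1995 (3512.83) = 2.65%.
1997: real = 4650.0/1.284 = 3621.50; growth vs 1996 (3605.80) = 0.44%.
1998: real = 5060.0/1.358 = 3726.07; growth vs 1997 (3621.50) = 2.89%.

1995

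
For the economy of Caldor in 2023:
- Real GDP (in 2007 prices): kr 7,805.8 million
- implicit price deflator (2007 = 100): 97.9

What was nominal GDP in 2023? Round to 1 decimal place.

kr 7,641.9 million

Nominal GDP = Real × (implicit price deflator/100) = 7805.8 × 0.979 = 7641.88.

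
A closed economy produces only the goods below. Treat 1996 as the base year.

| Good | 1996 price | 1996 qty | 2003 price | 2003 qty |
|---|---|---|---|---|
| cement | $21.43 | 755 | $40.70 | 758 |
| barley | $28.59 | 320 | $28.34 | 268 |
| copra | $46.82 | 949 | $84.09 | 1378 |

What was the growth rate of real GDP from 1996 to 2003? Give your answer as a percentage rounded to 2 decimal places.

26.75%

Real GDP 1996 = Nominal GDP 1996 = 21.43·755 + 28.59·320 + 46.82·949 = 69760.63.
Real GDP 2003 (at 1996 prices) = 21.43·758 + 28.59·268 + 46.82·1378 = 88424.02.
Real growth = 88424.02/69760.63 − 1 = 0.2675.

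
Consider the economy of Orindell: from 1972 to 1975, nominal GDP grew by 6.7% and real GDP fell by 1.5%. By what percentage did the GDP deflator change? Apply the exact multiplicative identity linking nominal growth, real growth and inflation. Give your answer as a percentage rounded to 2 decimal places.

(1 + g_nom) = (1 + g_real)(1 + π), so π = 1.0670 / 0.9850 − 1 = 0.08325.

8.32%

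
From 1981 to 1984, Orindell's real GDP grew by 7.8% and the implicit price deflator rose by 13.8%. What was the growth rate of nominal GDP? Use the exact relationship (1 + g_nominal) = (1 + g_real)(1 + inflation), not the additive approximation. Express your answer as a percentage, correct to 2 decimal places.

(1 + g_nom) = (1 + g_real)(1 + π) = 1.0780 × 1.1380 = 1.22676.

22.68%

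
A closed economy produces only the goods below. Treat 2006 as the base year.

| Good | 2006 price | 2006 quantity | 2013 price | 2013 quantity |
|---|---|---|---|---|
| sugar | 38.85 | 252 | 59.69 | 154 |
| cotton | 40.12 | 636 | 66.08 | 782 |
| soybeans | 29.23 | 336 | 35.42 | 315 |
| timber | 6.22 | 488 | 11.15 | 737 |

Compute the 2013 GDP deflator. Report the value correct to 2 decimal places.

156.88

Nominal GDP 2013 = 59.69·154 + 66.08·782 + 35.42·315 + 11.15·737 = 80241.67.
Real GDP 2013 (at 2006 prices) = 38.85·154 + 40.12·782 + 29.23·315 + 6.22·737 = 51148.33.
Deflator = Nominal/Real × 100 = 80241.67/51148.33 × 100 = 156.880.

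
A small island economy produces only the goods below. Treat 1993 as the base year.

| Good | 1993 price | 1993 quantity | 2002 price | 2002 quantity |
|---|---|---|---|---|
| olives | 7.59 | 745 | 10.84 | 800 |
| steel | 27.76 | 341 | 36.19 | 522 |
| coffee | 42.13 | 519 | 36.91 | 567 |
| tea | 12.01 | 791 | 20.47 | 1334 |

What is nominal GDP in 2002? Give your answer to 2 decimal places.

75798.13

Nominal GDP 2002 = Σ (p_2002 × q_2002) = 10.84·800 + 36.19·522 + 36.91·567 + 20.47·1334 = 75798.13.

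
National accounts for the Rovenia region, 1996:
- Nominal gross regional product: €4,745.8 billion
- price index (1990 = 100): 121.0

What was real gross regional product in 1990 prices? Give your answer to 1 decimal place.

€3,922.1 billion

Real gross regional product = Nominal / (price index/100) = 4745.8 / 1.210 = 3922.15.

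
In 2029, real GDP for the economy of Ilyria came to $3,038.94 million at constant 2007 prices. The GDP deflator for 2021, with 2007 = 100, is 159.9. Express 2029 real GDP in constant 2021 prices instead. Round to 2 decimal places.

Real GDP in 2021 prices = Real GDP in 2007 prices × (P_2021/P_2007) = 3038.94 × 1.599 = 4859.27.

$4,859.27 million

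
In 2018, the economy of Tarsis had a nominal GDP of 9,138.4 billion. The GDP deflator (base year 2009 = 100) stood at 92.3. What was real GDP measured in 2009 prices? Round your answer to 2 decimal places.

Real GDP = Nominal / (GDP deflator/100) = 9138.4 / 0.923 = 9900.76.

9,900.76 billion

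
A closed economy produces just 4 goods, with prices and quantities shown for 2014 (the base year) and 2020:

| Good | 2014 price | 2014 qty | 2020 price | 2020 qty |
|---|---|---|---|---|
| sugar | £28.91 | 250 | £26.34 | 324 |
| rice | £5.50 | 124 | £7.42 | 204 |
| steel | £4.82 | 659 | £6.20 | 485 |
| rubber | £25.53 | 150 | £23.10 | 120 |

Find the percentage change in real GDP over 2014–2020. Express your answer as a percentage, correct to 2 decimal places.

6.54%

Real GDP 2014 = Nominal GDP 2014 = 28.91·250 + 5.50·124 + 4.82·659 + 25.53·150 = 14915.38.
Real GDP 2020 (at 2014 prices) = 28.91·324 + 5.50·204 + 4.82·485 + 25.53·120 = 15890.14.
Real growth = 15890.14/14915.38 − 1 = 0.0654.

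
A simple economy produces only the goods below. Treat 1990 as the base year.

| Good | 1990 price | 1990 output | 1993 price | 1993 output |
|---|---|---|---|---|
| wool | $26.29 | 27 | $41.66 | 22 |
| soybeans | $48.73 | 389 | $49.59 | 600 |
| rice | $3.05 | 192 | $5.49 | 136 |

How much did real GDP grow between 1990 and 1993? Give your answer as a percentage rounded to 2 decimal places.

49.28%

Real GDP 1990 = Nominal GDP 1990 = 26.29·27 + 48.73·389 + 3.05·192 = 20251.40.
Real GDP 1993 (at 1990 prices) = 26.29·22 + 48.73·600 + 3.05·136 = 30231.18.
Real growth = 30231.18/20251.40 − 1 = 0.4928.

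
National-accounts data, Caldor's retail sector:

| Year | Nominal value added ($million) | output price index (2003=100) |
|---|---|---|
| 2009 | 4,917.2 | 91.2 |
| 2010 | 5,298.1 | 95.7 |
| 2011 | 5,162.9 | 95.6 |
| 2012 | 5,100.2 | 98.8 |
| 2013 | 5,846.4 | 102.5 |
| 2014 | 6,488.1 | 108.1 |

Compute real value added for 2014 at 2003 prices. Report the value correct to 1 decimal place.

Real value added 2014 = 6488.1 / 1.081 = 6001.94.

$6,001.9 million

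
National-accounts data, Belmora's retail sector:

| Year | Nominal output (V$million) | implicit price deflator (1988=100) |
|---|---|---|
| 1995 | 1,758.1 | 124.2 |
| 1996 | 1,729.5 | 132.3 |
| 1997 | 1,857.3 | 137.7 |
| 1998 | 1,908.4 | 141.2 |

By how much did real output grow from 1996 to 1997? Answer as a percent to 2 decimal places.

Real output 1996 = 1729.5/1.323 = 1307.26.
Real output 1997 = 1857.3/1.377 = 1348.80.
Change = 1348.80/1307.26 − 1 = 0.0318.

3.18%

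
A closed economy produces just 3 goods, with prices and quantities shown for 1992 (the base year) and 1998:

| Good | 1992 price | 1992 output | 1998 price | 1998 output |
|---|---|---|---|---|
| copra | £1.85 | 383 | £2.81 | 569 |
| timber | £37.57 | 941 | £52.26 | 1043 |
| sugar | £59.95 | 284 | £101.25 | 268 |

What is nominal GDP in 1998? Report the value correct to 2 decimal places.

Nominal GDP 1998 = Σ (p_1998 × q_1998) = 2.81·569 + 52.26·1043 + 101.25·268 = 83241.07.

£83241.07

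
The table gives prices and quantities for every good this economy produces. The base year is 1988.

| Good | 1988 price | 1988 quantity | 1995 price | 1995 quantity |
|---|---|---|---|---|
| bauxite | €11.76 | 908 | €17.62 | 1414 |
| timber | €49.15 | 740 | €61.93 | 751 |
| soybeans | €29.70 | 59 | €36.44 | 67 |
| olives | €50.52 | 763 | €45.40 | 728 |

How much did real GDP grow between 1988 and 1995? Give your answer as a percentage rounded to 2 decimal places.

5.68%

Real GDP 1988 = Nominal GDP 1988 = 11.76·908 + 49.15·740 + 29.70·59 + 50.52·763 = 87348.14.
Real GDP 1995 (at 1988 prices) = 11.76·1414 + 49.15·751 + 29.70·67 + 50.52·728 = 92308.75.
Real growth = 92308.75/87348.14 − 1 = 0.0568.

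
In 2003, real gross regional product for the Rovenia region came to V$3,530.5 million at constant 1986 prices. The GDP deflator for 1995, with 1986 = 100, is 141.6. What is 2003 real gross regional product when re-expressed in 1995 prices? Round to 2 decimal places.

V$4,999.19 million

Real gross regional product in 1995 prices = Real gross regional product in 1986 prices × (P_1995/P_1986) = 3530.5 × 1.416 = 4999.19.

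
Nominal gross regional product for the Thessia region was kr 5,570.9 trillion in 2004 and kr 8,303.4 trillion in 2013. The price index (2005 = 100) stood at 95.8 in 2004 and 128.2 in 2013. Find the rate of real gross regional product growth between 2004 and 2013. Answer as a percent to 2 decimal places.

Deflate each year: 2004 → 5570.9/0.958 = 5815.14; 2013 → 8303.4/1.282 = 6476.91.
So real gross regional product changed by 6476.91/5815.14 − 1 = 0.1138, i.e. 11.38%.

11.38%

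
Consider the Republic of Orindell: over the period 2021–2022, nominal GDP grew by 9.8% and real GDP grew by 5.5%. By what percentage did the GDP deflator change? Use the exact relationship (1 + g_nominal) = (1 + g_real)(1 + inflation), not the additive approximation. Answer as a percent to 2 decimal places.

4.08%

(1 + g_nom) = (1 + g_real)(1 + π), so π = 1.0980 / 1.0550 − 1 = 0.04076.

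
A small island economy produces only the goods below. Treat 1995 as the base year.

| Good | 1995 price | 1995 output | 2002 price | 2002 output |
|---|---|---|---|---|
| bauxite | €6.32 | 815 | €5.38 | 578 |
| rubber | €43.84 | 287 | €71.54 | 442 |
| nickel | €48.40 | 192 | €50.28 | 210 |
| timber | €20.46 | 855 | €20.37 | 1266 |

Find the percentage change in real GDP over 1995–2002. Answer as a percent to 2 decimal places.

32.74%

Real GDP 1995 = Nominal GDP 1995 = 6.32·815 + 43.84·287 + 48.40·192 + 20.46·855 = 44518.98.
Real GDP 2002 (at 1995 prices) = 6.32·578 + 43.84·442 + 48.40·210 + 20.46·1266 = 59096.60.
Real growth = 59096.60/44518.98 − 1 = 0.3274.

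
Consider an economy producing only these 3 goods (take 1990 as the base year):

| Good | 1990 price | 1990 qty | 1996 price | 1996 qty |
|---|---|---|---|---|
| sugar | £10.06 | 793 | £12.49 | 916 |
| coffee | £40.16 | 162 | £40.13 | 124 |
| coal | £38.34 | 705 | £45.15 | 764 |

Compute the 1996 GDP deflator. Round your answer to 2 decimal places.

Nominal GDP 1996 = 12.49·916 + 40.13·124 + 45.15·764 = 50911.56.
Real GDP 1996 (at 1990 prices) = 10.06·916 + 40.16·124 + 38.34·764 = 43486.56.
Deflator = Nominal/Real × 100 = 50911.56/43486.56 × 100 = 117.074.

117.07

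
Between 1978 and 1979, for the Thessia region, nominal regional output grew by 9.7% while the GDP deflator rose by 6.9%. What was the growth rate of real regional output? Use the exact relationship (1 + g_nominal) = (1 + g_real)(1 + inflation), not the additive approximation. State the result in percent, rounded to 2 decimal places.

2.62%

(1 + g_nom) = (1 + g_real)(1 + π), so g_real = 1.0970 / 1.0690 − 1 = 0.02619.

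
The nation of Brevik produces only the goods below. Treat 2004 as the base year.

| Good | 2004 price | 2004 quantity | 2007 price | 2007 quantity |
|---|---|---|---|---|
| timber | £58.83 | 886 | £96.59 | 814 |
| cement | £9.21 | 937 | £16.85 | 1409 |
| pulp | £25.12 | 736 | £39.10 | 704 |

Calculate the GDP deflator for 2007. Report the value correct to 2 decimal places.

165.36

Nominal GDP 2007 = 96.59·814 + 16.85·1409 + 39.10·704 = 129892.31.
Real GDP 2007 (at 2004 prices) = 58.83·814 + 9.21·1409 + 25.12·704 = 78548.99.
Deflator = Nominal/Real × 100 = 129892.31/78548.99 × 100 = 165.365.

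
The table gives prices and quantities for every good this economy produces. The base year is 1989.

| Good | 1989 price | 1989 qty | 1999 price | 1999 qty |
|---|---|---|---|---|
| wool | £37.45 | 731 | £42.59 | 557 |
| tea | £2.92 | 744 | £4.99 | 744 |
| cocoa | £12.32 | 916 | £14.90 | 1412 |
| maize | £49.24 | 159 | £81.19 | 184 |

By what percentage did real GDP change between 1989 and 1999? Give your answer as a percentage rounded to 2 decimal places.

1.70%

Real GDP 1989 = Nominal GDP 1989 = 37.45·731 + 2.92·744 + 12.32·916 + 49.24·159 = 48662.71.
Real GDP 1999 (at 1989 prices) = 37.45·557 + 2.92·744 + 12.32·1412 + 49.24·184 = 49488.13.
Real growth = 49488.13/48662.71 − 1 = 0.0170.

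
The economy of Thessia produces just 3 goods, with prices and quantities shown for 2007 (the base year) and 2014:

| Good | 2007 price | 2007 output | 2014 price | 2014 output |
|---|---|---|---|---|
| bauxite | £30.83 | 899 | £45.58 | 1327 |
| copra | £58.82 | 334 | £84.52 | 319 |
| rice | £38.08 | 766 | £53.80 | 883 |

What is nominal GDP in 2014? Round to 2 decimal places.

Nominal GDP 2014 = Σ (p_2014 × q_2014) = 45.58·1327 + 84.52·319 + 53.80·883 = 134951.94.

£134951.94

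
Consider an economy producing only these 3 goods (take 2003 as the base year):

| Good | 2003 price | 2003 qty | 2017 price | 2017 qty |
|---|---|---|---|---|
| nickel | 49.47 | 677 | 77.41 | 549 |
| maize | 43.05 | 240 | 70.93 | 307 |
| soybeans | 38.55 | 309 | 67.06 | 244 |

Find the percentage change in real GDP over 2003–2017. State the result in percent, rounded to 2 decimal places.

Real GDP 2003 = Nominal GDP 2003 = 49.47·677 + 43.05·240 + 38.55·309 = 55735.14.
Real GDP 2017 (at 2003 prices) = 49.47·549 + 43.05·307 + 38.55·244 = 49781.58.
Real growth = 49781.58/55735.14 − 1 = -0.1068.

-10.68%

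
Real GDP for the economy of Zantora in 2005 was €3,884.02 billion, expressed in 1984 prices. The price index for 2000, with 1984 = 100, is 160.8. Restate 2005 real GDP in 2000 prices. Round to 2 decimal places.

€6,245.50 billion

Real GDP in 2000 prices = Real GDP in 1984 prices × (P_2000/P_1984) = 3884.02 × 1.608 = 6245.50.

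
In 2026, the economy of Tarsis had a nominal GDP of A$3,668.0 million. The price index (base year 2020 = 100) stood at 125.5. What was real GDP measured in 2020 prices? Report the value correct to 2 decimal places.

Real GDP = Nominal / (price index/100) = 3668.0 / 1.255 = 2922.71.

A$2,922.71 million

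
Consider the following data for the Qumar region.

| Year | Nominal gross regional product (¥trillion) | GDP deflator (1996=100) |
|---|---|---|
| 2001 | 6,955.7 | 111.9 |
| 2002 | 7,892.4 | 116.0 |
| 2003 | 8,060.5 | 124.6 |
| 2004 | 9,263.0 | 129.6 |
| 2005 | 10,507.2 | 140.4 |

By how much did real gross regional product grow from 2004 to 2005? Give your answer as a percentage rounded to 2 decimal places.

Real gross regional product 2004 = 9263.0/1.296 = 7147.38.
Real gross regional product 2005 = 10507.2/1.404 = 7483.76.
Change = 7483.76/7147.38 − 1 = 0.0471.

4.71%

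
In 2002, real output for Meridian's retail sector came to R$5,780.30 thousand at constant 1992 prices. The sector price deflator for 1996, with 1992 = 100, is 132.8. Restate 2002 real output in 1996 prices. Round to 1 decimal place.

R$7,676.2 thousand

Real output in 1996 prices = Real output in 1992 prices × (P_1996/P_1992) = 5780.30 × 1.328 = 7676.24.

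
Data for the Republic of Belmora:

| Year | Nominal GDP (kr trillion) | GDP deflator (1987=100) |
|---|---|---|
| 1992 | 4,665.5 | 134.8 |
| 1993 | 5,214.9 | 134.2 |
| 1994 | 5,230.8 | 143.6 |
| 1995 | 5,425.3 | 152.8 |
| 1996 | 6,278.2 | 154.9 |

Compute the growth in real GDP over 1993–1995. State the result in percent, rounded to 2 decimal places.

-8.63%

Real GDP 1993 = 5214.9/1.342 = 3885.92.
Real GDP 1995 = 5425.3/1.528 = 3550.59.
Change = 3550.59/3885.92 − 1 = -0.0863.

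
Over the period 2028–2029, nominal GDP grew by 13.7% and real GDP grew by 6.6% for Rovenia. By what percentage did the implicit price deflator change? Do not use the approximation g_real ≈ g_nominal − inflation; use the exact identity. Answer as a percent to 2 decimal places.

(1 + g_nom) = (1 + g_real)(1 + π), so π = 1.1370 / 1.0660 − 1 = 0.06660.

6.66%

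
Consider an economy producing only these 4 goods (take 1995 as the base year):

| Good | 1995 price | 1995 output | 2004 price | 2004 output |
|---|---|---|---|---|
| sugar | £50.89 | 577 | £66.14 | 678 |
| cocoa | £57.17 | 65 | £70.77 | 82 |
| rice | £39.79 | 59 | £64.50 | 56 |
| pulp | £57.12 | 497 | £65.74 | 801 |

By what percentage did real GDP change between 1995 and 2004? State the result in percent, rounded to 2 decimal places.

Real GDP 1995 = Nominal GDP 1995 = 50.89·577 + 57.17·65 + 39.79·59 + 57.12·497 = 63815.83.
Real GDP 2004 (at 1995 prices) = 50.89·678 + 57.17·82 + 39.79·56 + 57.12·801 = 87172.72.
Real growth = 87172.72/63815.83 − 1 = 0.3660.

36.60%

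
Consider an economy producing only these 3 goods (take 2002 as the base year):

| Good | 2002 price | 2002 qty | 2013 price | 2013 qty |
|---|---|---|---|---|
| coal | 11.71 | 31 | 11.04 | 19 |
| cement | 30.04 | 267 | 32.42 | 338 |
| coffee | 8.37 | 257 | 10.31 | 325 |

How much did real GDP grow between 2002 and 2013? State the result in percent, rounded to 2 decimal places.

Real GDP 2002 = Nominal GDP 2002 = 11.71·31 + 30.04·267 + 8.37·257 = 10534.78.
Real GDP 2013 (at 2002 prices) = 11.71·19 + 30.04·338 + 8.37·325 = 13096.26.
Real growth = 13096.26/10534.78 − 1 = 0.2431.

24.31%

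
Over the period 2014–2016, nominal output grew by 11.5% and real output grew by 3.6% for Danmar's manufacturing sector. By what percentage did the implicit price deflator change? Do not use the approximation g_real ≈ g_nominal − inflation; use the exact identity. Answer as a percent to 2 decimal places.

7.63%

(1 + g_nom) = (1 + g_real)(1 + π), so π = 1.1150 / 1.0360 − 1 = 0.07625.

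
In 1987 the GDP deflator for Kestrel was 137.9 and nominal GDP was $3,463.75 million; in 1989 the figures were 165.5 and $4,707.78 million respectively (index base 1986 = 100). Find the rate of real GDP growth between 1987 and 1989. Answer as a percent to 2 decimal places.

Deflate each year: 1987 → 3463.75/1.379 = 2511.78; 1989 → 4707.78/1.655 = 2844.58.
So real GDP changed by 2844.58/2511.78 − 1 = 0.1325, i.e. 13.25%.

13.25%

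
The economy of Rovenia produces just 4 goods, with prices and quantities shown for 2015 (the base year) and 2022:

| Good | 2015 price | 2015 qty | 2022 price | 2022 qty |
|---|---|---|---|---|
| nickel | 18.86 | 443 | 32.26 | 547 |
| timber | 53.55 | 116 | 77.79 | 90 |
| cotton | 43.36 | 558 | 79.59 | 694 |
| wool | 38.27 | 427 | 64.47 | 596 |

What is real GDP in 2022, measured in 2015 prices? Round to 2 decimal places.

68036.68

Real GDP 2022 = Σ (p_2015 × q_2022) = 18.86·547 + 53.55·90 + 43.36·694 + 38.27·596 = 68036.68.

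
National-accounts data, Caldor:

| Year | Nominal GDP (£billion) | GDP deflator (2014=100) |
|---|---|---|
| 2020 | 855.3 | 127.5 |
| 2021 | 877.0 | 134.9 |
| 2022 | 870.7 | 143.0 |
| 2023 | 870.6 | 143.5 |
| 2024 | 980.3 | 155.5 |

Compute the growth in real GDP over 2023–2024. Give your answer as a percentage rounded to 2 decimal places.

Real GDP 2023 = 870.6/1.435 = 606.69.
Real GDP 2024 = 980.3/1.555 = 630.42.
Change = 630.42/606.69 − 1 = 0.0391.

3.91%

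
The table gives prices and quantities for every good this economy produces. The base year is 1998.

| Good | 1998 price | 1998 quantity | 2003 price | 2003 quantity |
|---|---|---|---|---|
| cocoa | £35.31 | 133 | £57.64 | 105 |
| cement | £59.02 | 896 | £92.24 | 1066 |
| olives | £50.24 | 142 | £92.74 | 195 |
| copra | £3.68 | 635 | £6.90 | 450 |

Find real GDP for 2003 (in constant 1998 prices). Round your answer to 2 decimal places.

Real GDP 2003 = Σ (p_1998 × q_2003) = 35.31·105 + 59.02·1066 + 50.24·195 + 3.68·450 = 78075.67.

£78075.67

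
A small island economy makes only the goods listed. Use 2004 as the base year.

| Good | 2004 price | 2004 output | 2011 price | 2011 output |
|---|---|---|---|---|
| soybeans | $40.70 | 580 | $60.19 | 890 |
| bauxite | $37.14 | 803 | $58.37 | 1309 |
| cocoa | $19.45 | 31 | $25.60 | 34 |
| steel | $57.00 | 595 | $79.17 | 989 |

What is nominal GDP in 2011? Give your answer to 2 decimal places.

Nominal GDP 2011 = Σ (p_2011 × q_2011) = 60.19·890 + 58.37·1309 + 25.60·34 + 79.17·989 = 209144.96.

$209144.96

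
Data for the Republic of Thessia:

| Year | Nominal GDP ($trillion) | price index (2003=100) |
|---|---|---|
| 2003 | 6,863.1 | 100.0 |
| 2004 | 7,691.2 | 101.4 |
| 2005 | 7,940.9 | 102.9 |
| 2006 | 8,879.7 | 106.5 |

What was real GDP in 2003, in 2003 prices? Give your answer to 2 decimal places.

Real GDP 2003 = 6863.1 / 1.000 = 6863.10.

$6,863.10 trillion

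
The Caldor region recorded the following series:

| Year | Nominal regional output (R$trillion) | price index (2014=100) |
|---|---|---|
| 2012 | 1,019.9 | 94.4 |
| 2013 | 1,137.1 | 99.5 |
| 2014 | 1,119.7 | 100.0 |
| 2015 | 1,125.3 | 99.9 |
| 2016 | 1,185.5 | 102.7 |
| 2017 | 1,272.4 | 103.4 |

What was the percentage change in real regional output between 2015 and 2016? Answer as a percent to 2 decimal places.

2.48%

Real regional output 2015 = 1125.3/0.999 = 1126.43.
Real regional output 2016 = 1185.5/1.027 = 1154.33.
Change = 1154.33/1126.43 − 1 = 0.0248.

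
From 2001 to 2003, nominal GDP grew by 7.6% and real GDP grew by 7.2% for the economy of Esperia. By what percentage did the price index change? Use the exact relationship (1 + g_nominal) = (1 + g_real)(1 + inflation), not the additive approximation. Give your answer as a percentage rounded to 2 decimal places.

(1 + g_nom) = (1 + g_real)(1 + π), so π = 1.0760 / 1.0720 − 1 = 0.00373.

0.37%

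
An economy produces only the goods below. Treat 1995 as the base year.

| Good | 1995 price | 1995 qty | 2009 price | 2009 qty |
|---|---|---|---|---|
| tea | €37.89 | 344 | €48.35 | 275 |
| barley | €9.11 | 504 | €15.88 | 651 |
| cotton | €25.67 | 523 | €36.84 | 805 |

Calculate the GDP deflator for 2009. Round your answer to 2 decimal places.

Nominal GDP 2009 = 48.35·275 + 15.88·651 + 36.84·805 = 53290.33.
Real GDP 2009 (at 1995 prices) = 37.89·275 + 9.11·651 + 25.67·805 = 37014.71.
Deflator = Nominal/Real × 100 = 53290.33/37014.71 × 100 = 143.971.

143.97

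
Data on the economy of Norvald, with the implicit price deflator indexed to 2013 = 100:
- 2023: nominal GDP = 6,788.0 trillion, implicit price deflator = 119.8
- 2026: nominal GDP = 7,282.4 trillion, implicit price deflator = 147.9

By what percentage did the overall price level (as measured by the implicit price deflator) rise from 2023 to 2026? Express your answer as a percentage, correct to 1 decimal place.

23.5%

Price-level change = 147.9 / 119.8 − 1 = 0.2346.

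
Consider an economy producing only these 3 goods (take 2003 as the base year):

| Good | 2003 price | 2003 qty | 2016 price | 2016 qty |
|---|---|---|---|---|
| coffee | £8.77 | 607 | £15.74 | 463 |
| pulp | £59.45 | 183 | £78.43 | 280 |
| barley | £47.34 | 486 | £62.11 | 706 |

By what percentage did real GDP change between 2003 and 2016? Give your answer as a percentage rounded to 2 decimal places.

Real GDP 2003 = Nominal GDP 2003 = 8.77·607 + 59.45·183 + 47.34·486 = 39209.98.
Real GDP 2016 (at 2003 prices) = 8.77·463 + 59.45·280 + 47.34·706 = 54128.55.
Real growth = 54128.55/39209.98 − 1 = 0.3805.

38.05%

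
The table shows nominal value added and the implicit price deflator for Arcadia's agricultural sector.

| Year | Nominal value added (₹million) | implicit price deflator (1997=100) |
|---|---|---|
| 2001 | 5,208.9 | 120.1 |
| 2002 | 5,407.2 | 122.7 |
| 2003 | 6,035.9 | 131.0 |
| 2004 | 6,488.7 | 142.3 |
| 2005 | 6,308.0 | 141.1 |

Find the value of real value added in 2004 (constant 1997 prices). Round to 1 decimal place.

Real value added 2004 = 6488.7 / 1.423 = 4559.87.

₹4,559.9 million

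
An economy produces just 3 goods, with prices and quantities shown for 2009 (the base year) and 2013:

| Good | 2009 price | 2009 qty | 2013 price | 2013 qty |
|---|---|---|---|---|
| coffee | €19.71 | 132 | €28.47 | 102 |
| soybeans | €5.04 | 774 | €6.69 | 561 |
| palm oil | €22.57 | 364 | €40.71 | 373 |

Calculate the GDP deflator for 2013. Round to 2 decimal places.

Nominal GDP 2013 = 28.47·102 + 6.69·561 + 40.71·373 = 21841.86.
Real GDP 2013 (at 2009 prices) = 19.71·102 + 5.04·561 + 22.57·373 = 13256.47.
Deflator = Nominal/Real × 100 = 21841.86/13256.47 × 100 = 164.764.

164.76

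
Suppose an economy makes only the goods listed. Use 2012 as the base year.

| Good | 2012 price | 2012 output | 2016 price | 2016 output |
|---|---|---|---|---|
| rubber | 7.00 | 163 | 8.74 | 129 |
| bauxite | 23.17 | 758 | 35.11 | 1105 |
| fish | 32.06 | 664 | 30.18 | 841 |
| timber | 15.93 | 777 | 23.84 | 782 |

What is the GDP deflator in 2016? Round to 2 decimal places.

Nominal GDP 2016 = 8.74·129 + 35.11·1105 + 30.18·841 + 23.84·782 = 83948.27.
Real GDP 2016 (at 2012 prices) = 7.00·129 + 23.17·1105 + 32.06·841 + 15.93·782 = 65925.57.
Deflator = Nominal/Real × 100 = 83948.27/65925.57 × 100 = 127.338.

127.34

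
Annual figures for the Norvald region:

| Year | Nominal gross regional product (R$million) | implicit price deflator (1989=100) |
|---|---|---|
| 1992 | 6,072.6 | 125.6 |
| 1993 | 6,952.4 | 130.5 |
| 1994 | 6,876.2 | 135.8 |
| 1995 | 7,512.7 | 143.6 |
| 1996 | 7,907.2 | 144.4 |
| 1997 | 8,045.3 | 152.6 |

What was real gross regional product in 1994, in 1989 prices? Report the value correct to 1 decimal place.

Real gross regional product 1994 = 6876.2 / 1.358 = 5063.48.

R$5,063.5 million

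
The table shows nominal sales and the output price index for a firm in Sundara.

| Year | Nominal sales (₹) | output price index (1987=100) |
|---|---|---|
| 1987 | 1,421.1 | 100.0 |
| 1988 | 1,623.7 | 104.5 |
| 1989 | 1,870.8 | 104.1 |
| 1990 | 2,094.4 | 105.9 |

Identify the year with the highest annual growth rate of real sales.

1988: real = 1623.7/1.045 = 1553.78; growth vs 1987 (1421.10) = 9.34%.
1989: real = 1870.8/1.041 = 1797.12; growth vs 1988 (1553.78) = 15.66%.
1990: real = 2094.4/1.059 = 1977.71; growth vs 1989 (1797.12) = 10.05%.

1989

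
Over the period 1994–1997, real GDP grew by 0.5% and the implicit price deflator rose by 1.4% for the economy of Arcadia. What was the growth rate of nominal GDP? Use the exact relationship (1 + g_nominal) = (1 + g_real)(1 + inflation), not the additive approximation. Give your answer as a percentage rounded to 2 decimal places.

(1 + g_nom) = (1 + g_real)(1 + π) = 1.0050 × 1.0140 = 1.01907.

1.91%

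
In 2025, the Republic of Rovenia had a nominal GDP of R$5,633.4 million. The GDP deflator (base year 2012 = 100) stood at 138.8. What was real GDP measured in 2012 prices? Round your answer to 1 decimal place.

R$4,058.6 million

Real GDP = Nominal / (GDP deflator/100) = 5633.4 / 1.388 = 4058.65.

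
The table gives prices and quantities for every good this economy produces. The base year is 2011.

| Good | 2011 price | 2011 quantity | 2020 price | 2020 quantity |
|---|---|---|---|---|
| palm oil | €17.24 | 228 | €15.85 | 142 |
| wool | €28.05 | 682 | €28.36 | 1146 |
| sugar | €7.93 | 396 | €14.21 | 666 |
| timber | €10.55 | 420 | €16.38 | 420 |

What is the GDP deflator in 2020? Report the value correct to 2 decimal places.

Nominal GDP 2020 = 15.85·142 + 28.36·1146 + 14.21·666 + 16.38·420 = 51094.72.
Real GDP 2020 (at 2011 prices) = 17.24·142 + 28.05·1146 + 7.93·666 + 10.55·420 = 44305.76.
Deflator = Nominal/Real × 100 = 51094.72/44305.76 × 100 = 115.323.

115.32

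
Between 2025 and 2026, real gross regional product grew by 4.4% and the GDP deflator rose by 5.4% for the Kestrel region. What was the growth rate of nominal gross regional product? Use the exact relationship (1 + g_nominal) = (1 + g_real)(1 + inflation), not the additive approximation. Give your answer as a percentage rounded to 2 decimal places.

(1 + g_nom) = (1 + g_real)(1 + π) = 1.0440 × 1.0540 = 1.10038.

10.04%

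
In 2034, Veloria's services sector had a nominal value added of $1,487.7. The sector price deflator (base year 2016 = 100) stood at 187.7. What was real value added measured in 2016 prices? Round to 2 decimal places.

Real value added = Nominal / (sector price deflator/100) = 1487.7 / 1.877 = 792.59.

$792.59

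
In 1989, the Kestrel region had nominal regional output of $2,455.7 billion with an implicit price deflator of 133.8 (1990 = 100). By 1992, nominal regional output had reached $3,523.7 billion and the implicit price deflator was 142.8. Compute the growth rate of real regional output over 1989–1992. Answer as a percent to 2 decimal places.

Deflate each year: 1989 → 2455.7/1.338 = 1835.35; 1992 → 3523.7/1.428 = 2467.58.
So real regional output changed by 2467.58/1835.35 − 1 = 0.3445, i.e. 34.45%.

34.45%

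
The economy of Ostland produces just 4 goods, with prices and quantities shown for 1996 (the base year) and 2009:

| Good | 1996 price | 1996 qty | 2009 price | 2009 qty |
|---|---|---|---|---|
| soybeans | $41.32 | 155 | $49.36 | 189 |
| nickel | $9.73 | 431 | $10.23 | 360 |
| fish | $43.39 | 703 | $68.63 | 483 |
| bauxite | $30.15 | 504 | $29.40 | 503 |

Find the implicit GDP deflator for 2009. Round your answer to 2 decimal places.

128.49

Nominal GDP 2009 = 49.36·189 + 10.23·360 + 68.63·483 + 29.40·503 = 60948.33.
Real GDP 2009 (at 1996 prices) = 41.32·189 + 9.73·360 + 43.39·483 + 30.15·503 = 47435.10.
Deflator = Nominal/Real × 100 = 60948.33/47435.10 × 100 = 128.488.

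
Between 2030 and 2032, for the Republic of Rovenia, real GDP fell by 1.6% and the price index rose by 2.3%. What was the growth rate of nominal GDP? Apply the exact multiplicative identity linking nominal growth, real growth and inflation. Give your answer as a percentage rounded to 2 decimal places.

0.66%

(1 + g_nom) = (1 + g_real)(1 + π) = 0.9840 × 1.0230 = 1.00663.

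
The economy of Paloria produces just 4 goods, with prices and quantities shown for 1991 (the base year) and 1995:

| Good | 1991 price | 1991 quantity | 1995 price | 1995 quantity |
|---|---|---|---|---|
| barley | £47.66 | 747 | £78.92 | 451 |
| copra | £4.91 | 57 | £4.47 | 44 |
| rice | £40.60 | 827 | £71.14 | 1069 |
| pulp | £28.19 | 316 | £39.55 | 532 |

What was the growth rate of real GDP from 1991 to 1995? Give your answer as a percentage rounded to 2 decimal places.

Real GDP 1991 = Nominal GDP 1991 = 47.66·747 + 4.91·57 + 40.60·827 + 28.19·316 = 78366.13.
Real GDP 1995 (at 1991 prices) = 47.66·451 + 4.91·44 + 40.60·1069 + 28.19·532 = 80109.18.
Real growth = 80109.18/78366.13 − 1 = 0.0222.

2.22%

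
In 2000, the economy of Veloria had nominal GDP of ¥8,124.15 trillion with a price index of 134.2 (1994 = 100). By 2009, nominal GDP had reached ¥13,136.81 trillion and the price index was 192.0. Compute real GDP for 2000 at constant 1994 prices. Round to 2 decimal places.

¥6,053.76 trillion

Real GDP = Nominal / (price index/100) = 8124.15 / 1.342 = 6053.76.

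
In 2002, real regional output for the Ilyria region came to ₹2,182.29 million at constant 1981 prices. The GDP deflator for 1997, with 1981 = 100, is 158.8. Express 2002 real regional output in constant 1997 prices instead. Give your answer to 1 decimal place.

Real regional output in 1997 prices = Real regional output in 1981 prices × (P_1997/P_1981) = 2182.29 × 1.588 = 3465.48.

₹3,465.5 million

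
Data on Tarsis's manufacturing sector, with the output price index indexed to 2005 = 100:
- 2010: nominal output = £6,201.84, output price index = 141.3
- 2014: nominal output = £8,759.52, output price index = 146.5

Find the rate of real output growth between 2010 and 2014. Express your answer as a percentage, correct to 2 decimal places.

36.23%

Deflate each year: 2010 → 6201.84/1.413 = 4389.13; 2014 → 8759.52/1.465 = 5979.19.
So real output changed by 5979.19/4389.13 − 1 = 0.3623, i.e. 36.23%.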